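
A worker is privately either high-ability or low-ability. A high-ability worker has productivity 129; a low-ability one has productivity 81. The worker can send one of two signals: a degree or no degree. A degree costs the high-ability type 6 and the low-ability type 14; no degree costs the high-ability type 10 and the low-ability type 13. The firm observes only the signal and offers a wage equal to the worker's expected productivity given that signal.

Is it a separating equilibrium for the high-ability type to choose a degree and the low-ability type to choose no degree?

No

If types separate, degree earns payment 129 and no degree earns 81.
High-ability: degree gives 129 − 6 = 123; no degree gives 81 − 10 = 71. No deviation. ✓
Low-ability: no degree gives 81 − 13 = 68; degree gives 129 − 14 = 115. Would deviate. ✗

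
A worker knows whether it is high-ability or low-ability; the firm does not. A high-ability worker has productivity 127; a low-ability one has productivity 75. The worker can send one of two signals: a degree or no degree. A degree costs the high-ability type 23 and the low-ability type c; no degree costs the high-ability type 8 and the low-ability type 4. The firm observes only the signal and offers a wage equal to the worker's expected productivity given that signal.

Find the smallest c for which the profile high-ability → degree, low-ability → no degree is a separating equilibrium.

Under separation: degree → high-ability (pays 127); no degree → low-ability (pays 75).
High-ability: 127 − 23 = 104 ≥ 75 − 8 = 67. Holds regardless of c. ✓
Low-ability: 75 − 4 ≥ 127 − c, so c ≥ 127 − 71 = 56.

56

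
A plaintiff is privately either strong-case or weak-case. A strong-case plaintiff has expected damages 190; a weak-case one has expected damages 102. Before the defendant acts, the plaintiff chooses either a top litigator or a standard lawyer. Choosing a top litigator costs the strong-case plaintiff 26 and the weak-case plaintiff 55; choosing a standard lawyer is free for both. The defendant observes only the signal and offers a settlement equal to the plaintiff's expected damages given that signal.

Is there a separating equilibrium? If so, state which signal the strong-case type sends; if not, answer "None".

Try strong-case → top litigator, weak-case → standard lawyer:
  If types separate, top litigator earns payment 190 and standard lawyer earns 102.
  Strong-case: top litigator gives 190 − 26 = 164; standard lawyer gives 102 − 0 = 102. No deviation. ✓
  Weak-case: standard lawyer gives 102 − 0 = 102; top litigator gives 190 − 55 = 135. Would deviate. ✗
Try strong-case → standard lawyer, weak-case → top litigator:
  If types separate, standard lawyer earns payment 190 and top litigator earns 102.
  Strong-case: standard lawyer gives 190 − 0 = 190; top litigator gives 102 − 26 = 76. No deviation. ✓
  Weak-case: top litigator gives 102 − 55 = 47; standard lawyer gives 190 − 0 = 190. Would deviate. ✗
Neither assignment is incentive-compatible.

None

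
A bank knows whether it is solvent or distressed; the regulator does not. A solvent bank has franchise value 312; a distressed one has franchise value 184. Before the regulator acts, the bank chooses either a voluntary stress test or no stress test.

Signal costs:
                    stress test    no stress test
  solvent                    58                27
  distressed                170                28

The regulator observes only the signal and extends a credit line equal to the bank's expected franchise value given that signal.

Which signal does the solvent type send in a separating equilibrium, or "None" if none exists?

stress test

Try solvent → stress test, distressed → no stress test:
  If types separate, stress test earns payment 312 and no stress test earns 184.
  Solvent: stress test gives 312 − 58 = 254; no stress test gives 184 − 27 = 157. No deviation. ✓
  Distressed: no stress test gives 184 − 28 = 156; stress test gives 312 − 170 = 142. No deviation. ✓
Both hold — the solvent type sends stress test.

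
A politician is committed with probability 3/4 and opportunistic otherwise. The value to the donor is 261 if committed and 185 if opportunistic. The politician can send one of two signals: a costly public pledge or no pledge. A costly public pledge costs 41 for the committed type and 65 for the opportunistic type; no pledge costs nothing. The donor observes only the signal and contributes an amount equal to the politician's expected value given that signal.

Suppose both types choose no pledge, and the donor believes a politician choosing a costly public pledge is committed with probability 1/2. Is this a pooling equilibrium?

At the pooled signal (no pledge) the donor holds the prior 3/4 and pays 3/4·261 + 1/4·185 = 242. Off-path (pledge) belief 1/2 gives 1/2·261 + 1/2·185 = 223.
Committed: no pledge gives 242 − 0 = 242; pledge gives 223 − 41 = 182. Stays. ✓
Opportunistic: no pledge gives 242 − 0 = 242; pledge gives 223 − 65 = 158. Stays. ✓

Yes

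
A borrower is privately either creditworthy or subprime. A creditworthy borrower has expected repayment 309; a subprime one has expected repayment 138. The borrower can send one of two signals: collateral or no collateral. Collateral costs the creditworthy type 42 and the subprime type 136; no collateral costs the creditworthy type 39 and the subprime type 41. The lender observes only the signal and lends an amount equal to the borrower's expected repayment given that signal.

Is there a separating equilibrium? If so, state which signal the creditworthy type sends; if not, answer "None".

None

Try creditworthy → collateral, subprime → no collateral:
  Under separation the lender infers type exactly: collateral → creditworthy (pays 309), no collateral → subprime (pays 138).
  Creditworthy: collateral gives 309 − 42 = 267; no collateral gives 138 − 39 = 99. No deviation. ✓
  Subprime: no collateral gives 138 − 41 = 97; collateral gives 309 − 136 = 173. Would deviate. ✗
Try creditworthy → no collateral, subprime → collateral:
  Under separation the lender infers type exactly: no collateral → creditworthy (pays 309), collateral → subprime (pays 138).
  Creditworthy: no collateral gives 309 − 39 = 270; collateral gives 138 − 42 = 96. No deviation. ✓
  Subprime: collateral gives 138 − 136 = 2; no collateral gives 309 − 41 = 268. Would deviate. ✗
Neither assignment is incentive-compatible.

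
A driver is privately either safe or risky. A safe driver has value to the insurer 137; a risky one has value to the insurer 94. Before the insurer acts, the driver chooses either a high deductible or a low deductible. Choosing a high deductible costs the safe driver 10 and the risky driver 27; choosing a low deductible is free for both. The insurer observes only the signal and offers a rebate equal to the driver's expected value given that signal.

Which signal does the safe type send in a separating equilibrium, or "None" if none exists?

Try safe → high deductible, risky → low deductible:
  If types separate, high deductible earns payment 137 and low deductible earns 94.
  Safe: high deductible gives 137 − 10 = 127; low deductible gives 94 − 0 = 94. No deviation. ✓
  Risky: low deductible gives 94 − 0 = 94; high deductible gives 137 − 27 = 110. Would deviate. ✗
Try safe → low deductible, risky → high deductible:
  If types separate, low deductible earns payment 137 and high deductible earns 94.
  Safe: low deductible gives 137 − 0 = 137; high deductible gives 94 − 10 = 84. No deviation. ✓
  Risky: high deductible gives 94 − 27 = 67; low deductible gives 137 − 0 = 137. Would deviate. ✗
Neither assignment is incentive-compatible.

None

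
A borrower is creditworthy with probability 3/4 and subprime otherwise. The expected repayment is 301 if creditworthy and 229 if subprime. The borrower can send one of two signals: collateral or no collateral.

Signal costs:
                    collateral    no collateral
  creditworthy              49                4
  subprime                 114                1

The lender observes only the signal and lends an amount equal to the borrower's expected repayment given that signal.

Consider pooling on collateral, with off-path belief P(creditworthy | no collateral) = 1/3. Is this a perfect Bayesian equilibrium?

No

At the pooled signal (collateral) the lender holds the prior 3/4 and pays 3/4·301 + 1/4·229 = 283. Off-path (no collateral) belief 1/3 gives 1/3·301 + 2/3·229 = 253.
Creditworthy: collateral gives 283 − 49 = 234; no collateral gives 253 − 4 = 249. Deviates. ✗
Subprime: collateral gives 283 − 114 = 169; no collateral gives 253 − 1 = 252. Deviates. ✗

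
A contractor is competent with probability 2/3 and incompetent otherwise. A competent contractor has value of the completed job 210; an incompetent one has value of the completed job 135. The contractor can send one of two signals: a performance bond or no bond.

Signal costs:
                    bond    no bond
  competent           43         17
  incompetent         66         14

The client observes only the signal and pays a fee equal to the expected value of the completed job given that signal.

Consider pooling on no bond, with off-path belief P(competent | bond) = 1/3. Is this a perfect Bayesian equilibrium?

On the equilibrium path (no bond) the client holds the prior 2/3 and pays 2/3·210 + 1/3·135 = 185. Off-path (bond) belief 1/3 gives 1/3·210 + 2/3·135 = 160.
Competent: no bond gives 185 − 17 = 168; bond gives 160 − 43 = 117. Stays. ✓
Incompetent: no bond gives 185 − 14 = 171; bond gives 160 − 66 = 94. Stays. ✓
Beliefs are Bayes-consistent on-path and both types best-respond.

Yes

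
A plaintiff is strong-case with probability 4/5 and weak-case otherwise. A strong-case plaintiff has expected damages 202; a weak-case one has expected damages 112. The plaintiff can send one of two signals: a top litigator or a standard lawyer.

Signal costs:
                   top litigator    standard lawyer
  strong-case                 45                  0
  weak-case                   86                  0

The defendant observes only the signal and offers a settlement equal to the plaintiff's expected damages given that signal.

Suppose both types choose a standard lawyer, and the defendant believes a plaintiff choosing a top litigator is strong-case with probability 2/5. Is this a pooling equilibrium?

At the pooled signal (standard lawyer) the defendant holds the prior 4/5 and pays 4/5·202 + 1/5·112 = 184. Off-path (top litigator) belief 2/5 gives 2/5·202 + 3/5·112 = 148.
Strong-case: standard lawyer gives 184 − 0 = 184; top litigator gives 148 − 45 = 103. Stays. ✓
Weak-case: standard lawyer gives 184 − 0 = 184; top litigator gives 148 − 86 = 62. Stays. ✓

Yes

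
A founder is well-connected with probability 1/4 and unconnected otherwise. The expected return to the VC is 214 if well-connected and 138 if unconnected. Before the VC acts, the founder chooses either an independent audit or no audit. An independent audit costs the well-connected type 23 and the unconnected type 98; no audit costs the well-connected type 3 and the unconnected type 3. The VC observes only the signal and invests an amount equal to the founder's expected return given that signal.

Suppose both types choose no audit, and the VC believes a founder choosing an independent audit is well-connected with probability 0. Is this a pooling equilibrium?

On the equilibrium path (no audit) the VC holds the prior 1/4 and pays 1/4·214 + 3/4·138 = 157. Off-path (audit) belief 0 gives 0·214 + 1·138 = 138.
Well-connected: no audit gives 157 − 3 = 154; audit gives 138 − 23 = 115. Stays. ✓
Unconnected: no audit gives 157 − 3 = 154; audit gives 138 − 98 = 40. Stays. ✓
Beliefs are Bayes-consistent on-path and both types best-respond.

Yes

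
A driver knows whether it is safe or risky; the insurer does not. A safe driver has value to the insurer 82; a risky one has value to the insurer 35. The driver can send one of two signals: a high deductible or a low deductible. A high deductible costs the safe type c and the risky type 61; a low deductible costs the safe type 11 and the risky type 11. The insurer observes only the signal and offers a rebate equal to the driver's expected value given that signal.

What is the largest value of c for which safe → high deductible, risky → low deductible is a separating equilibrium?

58

Under separation: high deductible → safe (pays 82); low deductible → risky (pays 35).
Risky: 35 − 11 = 24 ≥ 82 − 61 = 21. Holds regardless of c. ✓
Safe: 82 − c ≥ 35 − 11, so c ≤ 82 − 24 = 58.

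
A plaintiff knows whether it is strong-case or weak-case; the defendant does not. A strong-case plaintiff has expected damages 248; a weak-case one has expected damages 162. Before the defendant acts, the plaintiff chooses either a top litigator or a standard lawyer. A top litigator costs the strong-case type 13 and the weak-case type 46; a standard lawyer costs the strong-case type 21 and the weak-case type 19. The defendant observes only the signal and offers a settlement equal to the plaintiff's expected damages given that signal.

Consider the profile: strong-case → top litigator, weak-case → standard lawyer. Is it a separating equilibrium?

No

If types separate, top litigator earns payment 248 and standard lawyer earns 162.
Strong-case: top litigator gives 248 − 13 = 235; standard lawyer gives 162 − 21 = 141. No deviation. ✓
Weak-case: standard lawyer gives 162 − 19 = 143; top litigator gives 248 − 46 = 202. Would deviate. ✗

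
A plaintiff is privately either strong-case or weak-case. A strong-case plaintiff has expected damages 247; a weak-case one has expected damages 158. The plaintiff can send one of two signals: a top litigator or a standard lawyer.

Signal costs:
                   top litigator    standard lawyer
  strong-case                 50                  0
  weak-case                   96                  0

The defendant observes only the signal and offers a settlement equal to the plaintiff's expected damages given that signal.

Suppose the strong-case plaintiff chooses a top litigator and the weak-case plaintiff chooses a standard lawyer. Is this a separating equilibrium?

Under separation the defendant infers type exactly: top litigator → strong-case (pays 247), standard lawyer → weak-case (pays 158).
Strong-case: top litigator gives 247 − 50 = 197; standard lawyer gives 158 − 0 = 158. No deviation. ✓
Weak-case: standard lawyer gives 158 − 0 = 158; top litigator gives 247 − 96 = 151. No deviation. ✓
Neither type gains from mimicking the other.

Yes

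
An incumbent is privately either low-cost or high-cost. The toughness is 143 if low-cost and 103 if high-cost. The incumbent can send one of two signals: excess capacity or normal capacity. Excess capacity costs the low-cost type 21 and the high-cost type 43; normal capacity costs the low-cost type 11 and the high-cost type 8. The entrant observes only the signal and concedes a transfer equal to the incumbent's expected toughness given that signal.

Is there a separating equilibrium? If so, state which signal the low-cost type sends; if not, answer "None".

Try low-cost → excess capacity, high-cost → normal capacity:
  If types separate, excess capacity earns payment 143 and normal capacity earns 103.
  Low-cost: excess capacity gives 143 − 21 = 122; normal capacity gives 103 − 11 = 92. No deviation. ✓
  High-cost: normal capacity gives 103 − 8 = 95; excess capacity gives 143 − 43 = 100. Would deviate. ✗
Try low-cost → normal capacity, high-cost → excess capacity:
  If types separate, normal capacity earns payment 143 and excess capacity earns 103.
  Low-cost: normal capacity gives 143 − 11 = 132; excess capacity gives 103 − 21 = 82. No deviation. ✓
  High-cost: excess capacity gives 103 − 43 = 60; normal capacity gives 143 − 8 = 135. Would deviate. ✗
Neither assignment is incentive-compatible.

None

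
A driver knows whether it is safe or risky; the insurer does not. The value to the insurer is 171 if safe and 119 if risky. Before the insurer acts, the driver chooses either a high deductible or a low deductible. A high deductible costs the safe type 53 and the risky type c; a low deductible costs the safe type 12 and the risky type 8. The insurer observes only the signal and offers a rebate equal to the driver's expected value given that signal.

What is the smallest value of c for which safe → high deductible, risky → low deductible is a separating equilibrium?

Under separation: high deductible → safe (pays 171); low deductible → risky (pays 119).
Safe: 171 − 53 = 118 ≥ 119 − 12 = 107. Holds regardless of c. ✓
Risky: 119 − 8 ≥ 171 − c, so c ≥ 171 − 111 = 60.

60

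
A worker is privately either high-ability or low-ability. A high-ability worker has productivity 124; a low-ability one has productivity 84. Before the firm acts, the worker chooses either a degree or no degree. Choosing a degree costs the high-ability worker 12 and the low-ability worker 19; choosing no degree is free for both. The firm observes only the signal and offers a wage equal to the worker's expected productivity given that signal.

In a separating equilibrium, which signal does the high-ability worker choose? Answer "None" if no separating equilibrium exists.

None

Try high-ability → degree, low-ability → no degree:
  Under separation the firm infers type exactly: degree → high-ability (pays 124), no degree → low-ability (pays 84).
  High-ability: degree gives 124 − 12 = 112; no degree gives 84 − 0 = 84. No deviation. ✓
  Low-ability: no degree gives 84 − 0 = 84; degree gives 124 − 19 = 105. Would deviate. ✗
Try high-ability → no degree, low-ability → degree:
  Under separation the firm infers type exactly: no degree → high-ability (pays 124), degree → low-ability (pays 84).
  High-ability: no degree gives 124 − 0 = 124; degree gives 84 − 12 = 72. No deviation. ✓
  Low-ability: degree gives 84 − 19 = 65; no degree gives 124 − 0 = 124. Would deviate. ✗
Neither assignment is incentive-compatible.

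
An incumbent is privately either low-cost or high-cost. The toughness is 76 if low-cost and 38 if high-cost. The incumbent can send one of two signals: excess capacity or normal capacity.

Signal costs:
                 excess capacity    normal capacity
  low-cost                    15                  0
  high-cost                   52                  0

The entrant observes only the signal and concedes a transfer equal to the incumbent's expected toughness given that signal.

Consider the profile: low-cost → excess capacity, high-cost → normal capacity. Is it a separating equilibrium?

Under separation the entrant infers type exactly: excess capacity → low-cost (pays 76), normal capacity → high-cost (pays 38).
Low-cost: excess capacity gives 76 − 15 = 61; normal capacity gives 38 − 0 = 38. No deviation. ✓
High-cost: normal capacity gives 38 − 0 = 38; excess capacity gives 76 − 52 = 24. No deviation. ✓
Neither type gains from mimicking the other.

Yes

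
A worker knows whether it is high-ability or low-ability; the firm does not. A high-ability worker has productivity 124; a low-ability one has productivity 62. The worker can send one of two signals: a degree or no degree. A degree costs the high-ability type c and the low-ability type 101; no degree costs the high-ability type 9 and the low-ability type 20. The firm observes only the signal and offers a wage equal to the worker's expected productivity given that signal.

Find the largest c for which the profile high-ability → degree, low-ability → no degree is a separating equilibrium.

71

Under separation: degree → high-ability (pays 124); no degree → low-ability (pays 62).
Low-ability: 62 − 20 = 42 ≥ 124 − 101 = 23. Holds regardless of c. ✓
High-ability: 124 − c ≥ 62 − 9, so c ≤ 124 − 53 = 71.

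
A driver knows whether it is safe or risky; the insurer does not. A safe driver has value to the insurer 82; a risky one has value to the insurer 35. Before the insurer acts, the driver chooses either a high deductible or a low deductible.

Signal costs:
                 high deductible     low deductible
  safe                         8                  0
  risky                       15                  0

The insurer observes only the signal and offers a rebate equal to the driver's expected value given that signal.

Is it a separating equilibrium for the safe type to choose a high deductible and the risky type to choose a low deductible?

Under separation the insurer infers type exactly: high deductible → safe (pays 82), low deductible → risky (pays 35).
Safe: high deductible gives 82 − 8 = 74; low deductible gives 35 − 0 = 35. No deviation. ✓
Risky: low deductible gives 35 − 0 = 35; high deductible gives 82 − 15 = 67. Would deviate. ✗

No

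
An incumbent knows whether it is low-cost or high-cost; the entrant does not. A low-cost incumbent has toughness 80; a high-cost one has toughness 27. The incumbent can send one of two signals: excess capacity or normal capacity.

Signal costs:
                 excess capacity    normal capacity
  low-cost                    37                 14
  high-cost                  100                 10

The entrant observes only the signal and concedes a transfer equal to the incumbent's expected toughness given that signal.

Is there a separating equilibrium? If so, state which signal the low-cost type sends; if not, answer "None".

excess capacity

Try low-cost → excess capacity, high-cost → normal capacity:
  If types separate, excess capacity earns payment 80 and normal capacity earns 27.
  Low-cost: excess capacity gives 80 − 37 = 43; normal capacity gives 27 − 14 = 13. No deviation. ✓
  High-cost: normal capacity gives 27 − 10 = 17; excess capacity gives 80 − 100 = -20. No deviation. ✓
Both hold — the low-cost type sends excess capacity.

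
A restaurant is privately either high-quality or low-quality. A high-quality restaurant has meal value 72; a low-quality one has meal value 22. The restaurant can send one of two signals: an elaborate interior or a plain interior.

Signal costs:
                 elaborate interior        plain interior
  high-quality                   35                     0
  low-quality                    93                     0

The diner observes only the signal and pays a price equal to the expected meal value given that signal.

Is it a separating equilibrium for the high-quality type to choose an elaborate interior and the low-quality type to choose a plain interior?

Yes

Under separation the diner infers type exactly: elaborate interior → high-quality (pays 72), plain interior → low-quality (pays 22).
High-quality: elaborate interior gives 72 − 35 = 37; plain interior gives 22 − 0 = 22. No deviation. ✓
Low-quality: plain interior gives 22 − 0 = 22; elaborate interior gives 72 − 93 = -21. No deviation. ✓
Neither type gains from mimicking the other.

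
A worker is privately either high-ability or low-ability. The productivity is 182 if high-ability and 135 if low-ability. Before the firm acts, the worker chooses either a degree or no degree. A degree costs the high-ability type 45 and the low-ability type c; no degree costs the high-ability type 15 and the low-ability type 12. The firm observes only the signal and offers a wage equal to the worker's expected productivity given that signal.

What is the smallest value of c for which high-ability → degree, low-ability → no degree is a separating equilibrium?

59

Under separation: degree → high-ability (pays 182); no degree → low-ability (pays 135).
High-ability: 182 − 45 = 137 ≥ 135 − 15 = 120. Holds regardless of c. ✓
Low-ability: 135 − 12 ≥ 182 − c, so c ≥ 182 − 123 = 59.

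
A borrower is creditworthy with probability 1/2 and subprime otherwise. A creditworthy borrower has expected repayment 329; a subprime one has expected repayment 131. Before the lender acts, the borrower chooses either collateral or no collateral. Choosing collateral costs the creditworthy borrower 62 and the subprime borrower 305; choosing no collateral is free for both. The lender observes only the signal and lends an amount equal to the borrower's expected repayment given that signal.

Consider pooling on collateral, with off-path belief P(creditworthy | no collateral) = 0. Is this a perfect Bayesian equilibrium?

At the pooled signal (collateral) the lender holds the prior 1/2 and pays 1/2·329 + 1/2·131 = 230. Off-path (no collateral) belief 0 gives 0·329 + 1·131 = 131.
Creditworthy: collateral gives 230 − 62 = 168; no collateral gives 131 − 0 = 131. Stays. ✓
Subprime: collateral gives 230 − 305 = -75; no collateral gives 131 − 0 = 131. Deviates. ✗

No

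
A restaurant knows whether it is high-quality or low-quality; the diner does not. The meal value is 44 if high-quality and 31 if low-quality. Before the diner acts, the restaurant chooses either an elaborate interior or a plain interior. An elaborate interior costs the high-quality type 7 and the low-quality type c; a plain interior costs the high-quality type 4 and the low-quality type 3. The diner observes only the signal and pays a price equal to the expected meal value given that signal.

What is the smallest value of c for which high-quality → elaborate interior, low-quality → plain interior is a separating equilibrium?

Under separation: elaborate interior → high-quality (pays 44); plain interior → low-quality (pays 31).
High-quality: 44 − 7 = 37 ≥ 31 − 4 = 27. Holds regardless of c. ✓
Low-quality: 31 − 3 ≥ 44 − c, so c ≥ 44 − 28 = 16.

16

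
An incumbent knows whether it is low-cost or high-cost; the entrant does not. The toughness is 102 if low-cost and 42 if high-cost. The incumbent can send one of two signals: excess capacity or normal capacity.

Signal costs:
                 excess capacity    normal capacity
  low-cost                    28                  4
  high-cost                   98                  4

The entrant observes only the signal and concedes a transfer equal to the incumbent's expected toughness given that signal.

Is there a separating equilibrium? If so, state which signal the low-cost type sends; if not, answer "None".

excess capacity

Try low-cost → excess capacity, high-cost → normal capacity:
  If types separate, excess capacity earns payment 102 and normal capacity earns 42.
  Low-cost: excess capacity gives 102 − 28 = 74; normal capacity gives 42 − 4 = 38. No deviation. ✓
  High-cost: normal capacity gives 42 − 4 = 38; excess capacity gives 102 − 98 = 4. No deviation. ✓
Both hold — the low-cost type sends excess capacity.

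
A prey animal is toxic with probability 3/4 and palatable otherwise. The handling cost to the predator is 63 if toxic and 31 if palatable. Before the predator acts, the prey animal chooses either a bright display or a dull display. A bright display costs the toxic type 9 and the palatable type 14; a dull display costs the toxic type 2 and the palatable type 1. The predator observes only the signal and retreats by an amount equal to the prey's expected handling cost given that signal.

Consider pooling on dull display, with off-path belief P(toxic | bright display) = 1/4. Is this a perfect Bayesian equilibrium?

Yes

At the pooled signal (dull display) the predator holds the prior 3/4 and pays 3/4·63 + 1/4·31 = 55. Off-path (bright display) belief 1/4 gives 1/4·63 + 3/4·31 = 39.
Toxic: dull display gives 55 − 2 = 53; bright display gives 39 − 9 = 30. Stays. ✓
Palatable: dull display gives 55 − 1 = 54; bright display gives 39 − 14 = 25. Stays. ✓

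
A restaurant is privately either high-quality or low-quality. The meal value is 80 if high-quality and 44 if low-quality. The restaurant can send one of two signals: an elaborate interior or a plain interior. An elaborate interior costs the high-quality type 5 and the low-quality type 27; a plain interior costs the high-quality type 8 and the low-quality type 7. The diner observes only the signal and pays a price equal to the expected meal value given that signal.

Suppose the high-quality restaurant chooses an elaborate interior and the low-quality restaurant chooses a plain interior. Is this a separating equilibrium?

If types separate, elaborate interior earns payment 80 and plain interior earns 44.
High-quality: elaborate interior gives 80 − 5 = 75; plain interior gives 44 − 8 = 36. No deviation. ✓
Low-quality: plain interior gives 44 − 7 = 37; elaborate interior gives 80 − 27 = 53. Would deviate. ✗

No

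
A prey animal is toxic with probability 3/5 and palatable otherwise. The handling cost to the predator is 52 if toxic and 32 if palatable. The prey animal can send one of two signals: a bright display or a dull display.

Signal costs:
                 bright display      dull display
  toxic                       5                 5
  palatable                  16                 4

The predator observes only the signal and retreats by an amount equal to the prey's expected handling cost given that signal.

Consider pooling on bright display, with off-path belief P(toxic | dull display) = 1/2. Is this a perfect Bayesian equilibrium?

No

At the pooled signal (bright display) the predator holds the prior 3/5 and pays 3/5·52 + 2/5·32 = 44. Off-path (dull display) belief 1/2 gives 1/2·52 + 1/2·32 = 42.
Toxic: bright display gives 44 − 5 = 39; dull display gives 42 − 5 = 37. Stays. ✓
Palatable: bright display gives 44 − 16 = 28; dull display gives 42 − 4 = 38. Deviates. ✗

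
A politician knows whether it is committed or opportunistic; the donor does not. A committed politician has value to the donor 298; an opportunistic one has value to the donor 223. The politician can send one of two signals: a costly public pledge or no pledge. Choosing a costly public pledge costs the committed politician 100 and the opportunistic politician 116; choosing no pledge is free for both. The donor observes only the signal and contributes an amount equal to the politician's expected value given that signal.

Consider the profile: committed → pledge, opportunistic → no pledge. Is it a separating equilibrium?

No

If types separate, pledge earns payment 298 and no pledge earns 223.
Committed: pledge gives 298 − 100 = 198; no pledge gives 223 − 0 = 223. Would deviate. ✗
Opportunistic: no pledge gives 223 − 0 = 223; pledge gives 298 − 116 = 182. No deviation. ✓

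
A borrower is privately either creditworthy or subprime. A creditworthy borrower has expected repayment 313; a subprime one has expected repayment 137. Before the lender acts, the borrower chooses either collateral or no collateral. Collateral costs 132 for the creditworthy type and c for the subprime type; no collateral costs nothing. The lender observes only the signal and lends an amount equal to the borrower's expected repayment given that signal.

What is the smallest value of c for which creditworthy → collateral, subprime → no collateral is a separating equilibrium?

Under separation: collateral → creditworthy (pays 313); no collateral → subprime (pays 137).
Creditworthy: 313 − 132 = 181 ≥ 137 − 0 = 137. Holds regardless of c. ✓
Subprime: 137 − 0 ≥ 313 − c, so c ≥ 313 − 137 = 176.

176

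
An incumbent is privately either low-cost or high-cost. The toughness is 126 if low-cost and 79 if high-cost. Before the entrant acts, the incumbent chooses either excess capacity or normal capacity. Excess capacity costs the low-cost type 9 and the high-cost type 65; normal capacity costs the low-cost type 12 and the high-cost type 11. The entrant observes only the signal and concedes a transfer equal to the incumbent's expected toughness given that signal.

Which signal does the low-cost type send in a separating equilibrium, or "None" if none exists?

Try low-cost → excess capacity, high-cost → normal capacity:
  If types separate, excess capacity earns payment 126 and normal capacity earns 79.
  Low-cost: excess capacity gives 126 − 9 = 117; normal capacity gives 79 − 12 = 67. No deviation. ✓
  High-cost: normal capacity gives 79 − 11 = 68; excess capacity gives 126 − 65 = 61. No deviation. ✓
Both hold — the low-cost type sends excess capacity.

excess capacity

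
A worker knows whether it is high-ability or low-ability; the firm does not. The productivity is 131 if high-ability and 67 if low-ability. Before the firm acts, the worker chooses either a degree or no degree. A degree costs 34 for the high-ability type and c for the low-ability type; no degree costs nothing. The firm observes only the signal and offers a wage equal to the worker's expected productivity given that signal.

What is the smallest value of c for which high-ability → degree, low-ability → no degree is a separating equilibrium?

Under separation: degree → high-ability (pays 131); no degree → low-ability (pays 67).
High-ability: 131 − 34 = 97 ≥ 67 − 0 = 67. Holds regardless of c. ✓
Low-ability: 67 − 0 ≥ 131 − c, so c ≥ 131 − 67 = 64.

64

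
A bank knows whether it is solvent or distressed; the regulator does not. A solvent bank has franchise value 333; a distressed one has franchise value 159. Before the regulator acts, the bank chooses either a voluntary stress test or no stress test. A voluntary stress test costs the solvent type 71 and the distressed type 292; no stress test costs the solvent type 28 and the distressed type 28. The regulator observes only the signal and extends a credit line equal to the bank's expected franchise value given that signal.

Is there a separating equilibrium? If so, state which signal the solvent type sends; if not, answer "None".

Try solvent → stress test, distressed → no stress test:
  If types separate, stress test earns payment 333 and no stress test earns 159.
  Solvent: stress test gives 333 − 71 = 262; no stress test gives 159 − 28 = 131. No deviation. ✓
  Distressed: no stress test gives 159 − 28 = 131; stress test gives 333 − 292 = 41. No deviation. ✓
Both hold — the solvent type sends stress test.

stress test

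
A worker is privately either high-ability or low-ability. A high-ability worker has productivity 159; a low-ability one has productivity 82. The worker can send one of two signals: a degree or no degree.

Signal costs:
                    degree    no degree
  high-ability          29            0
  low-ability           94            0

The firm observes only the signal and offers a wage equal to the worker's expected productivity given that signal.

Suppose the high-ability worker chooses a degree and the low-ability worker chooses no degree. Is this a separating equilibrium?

Yes

Under separation the firm infers type exactly: degree → high-ability (pays 159), no degree → low-ability (pays 82).
High-ability: degree gives 159 − 29 = 130; no degree gives 82 − 0 = 82. No deviation. ✓
Low-ability: no degree gives 82 − 0 = 82; degree gives 159 − 94 = 65. No deviation. ✓
Both incentive constraints hold.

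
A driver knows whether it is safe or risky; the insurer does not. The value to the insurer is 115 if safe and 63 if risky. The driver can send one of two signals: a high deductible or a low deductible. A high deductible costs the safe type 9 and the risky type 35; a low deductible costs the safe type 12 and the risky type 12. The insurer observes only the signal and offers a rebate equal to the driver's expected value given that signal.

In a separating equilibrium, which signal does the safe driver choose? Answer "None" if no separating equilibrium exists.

Try safe → high deductible, risky → low deductible:
  If types separate, high deductible earns payment 115 and low deductible earns 63.
  Safe: high deductible gives 115 − 9 = 106; low deductible gives 63 − 12 = 51. No deviation. ✓
  Risky: low deductible gives 63 − 12 = 51; high deductible gives 115 − 35 = 80. Would deviate. ✗
Try safe → low deductible, risky → high deductible:
  If types separate, low deductible earns payment 115 and high deductible earns 63.
  Safe: low deductible gives 115 − 12 = 103; high deductible gives 63 − 9 = 54. No deviation. ✓
  Risky: high deductible gives 63 − 35 = 28; low deductible gives 115 − 12 = 103. Would deviate. ✗
Neither assignment is incentive-compatible.

None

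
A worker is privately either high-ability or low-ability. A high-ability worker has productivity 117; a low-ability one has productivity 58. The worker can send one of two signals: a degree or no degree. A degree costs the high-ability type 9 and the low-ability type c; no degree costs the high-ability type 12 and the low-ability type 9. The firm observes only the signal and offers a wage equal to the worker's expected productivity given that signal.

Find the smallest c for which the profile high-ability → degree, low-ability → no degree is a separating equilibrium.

Under separation: degree → high-ability (pays 117); no degree → low-ability (pays 58).
High-ability: 117 − 9 = 108 ≥ 58 − 12 = 46. Holds regardless of c. ✓
Low-ability: 58 − 9 ≥ 117 − c, so c ≥ 117 − 49 = 68.

68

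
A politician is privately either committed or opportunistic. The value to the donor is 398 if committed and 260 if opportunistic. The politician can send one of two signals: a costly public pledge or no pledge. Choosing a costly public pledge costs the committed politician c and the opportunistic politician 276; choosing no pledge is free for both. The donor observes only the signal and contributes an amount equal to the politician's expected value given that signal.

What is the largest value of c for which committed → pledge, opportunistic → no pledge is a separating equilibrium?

138

Under separation: pledge → committed (pays 398); no pledge → opportunistic (pays 260).
Opportunistic: 260 − 0 = 260 ≥ 398 − 276 = 122. Holds regardless of c. ✓
Committed: 398 − c ≥ 260 − 0, so c ≤ 398 − 260 = 138.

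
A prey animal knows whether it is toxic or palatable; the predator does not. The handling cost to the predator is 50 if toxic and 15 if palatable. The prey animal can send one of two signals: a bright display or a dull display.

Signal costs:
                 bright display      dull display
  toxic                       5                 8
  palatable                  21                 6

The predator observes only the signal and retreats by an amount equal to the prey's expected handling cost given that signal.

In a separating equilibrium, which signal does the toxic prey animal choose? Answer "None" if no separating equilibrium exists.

Try toxic → bright display, palatable → dull display:
  Under separation the predator infers type exactly: bright display → toxic (pays 50), dull display → palatable (pays 15).
  Toxic: bright display gives 50 − 5 = 45; dull display gives 15 − 8 = 7. No deviation. ✓
  Palatable: dull display gives 15 − 6 = 9; bright display gives 50 − 21 = 29. Would deviate. ✗
Try toxic → dull display, palatable → bright display:
  Under separation the predator infers type exactly: dull display → toxic (pays 50), bright display → palatable (pays 15).
  Toxic: dull display gives 50 − 8 = 42; bright display gives 15 − 5 = 10. No deviation. ✓
  Palatable: bright display gives 15 − 21 = -6; dull display gives 50 − 6 = 44. Would deviate. ✗
Neither assignment is incentive-compatible.

None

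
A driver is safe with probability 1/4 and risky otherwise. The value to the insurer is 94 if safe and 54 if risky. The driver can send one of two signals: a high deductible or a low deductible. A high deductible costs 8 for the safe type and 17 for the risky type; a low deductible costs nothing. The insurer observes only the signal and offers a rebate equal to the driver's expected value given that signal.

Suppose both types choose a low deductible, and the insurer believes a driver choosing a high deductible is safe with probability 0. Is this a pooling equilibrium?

Yes

On the equilibrium path (low deductible) the insurer holds the prior 1/4 and pays 1/4·94 + 3/4·54 = 64. Off-path (high deductible) belief 0 gives 0·94 + 1·54 = 54.
Safe: low deductible gives 64 − 0 = 64; high deductible gives 54 − 8 = 46. Stays. ✓
Risky: low deductible gives 64 − 0 = 64; high deductible gives 54 − 17 = 37. Stays. ✓
Beliefs are Bayes-consistent on-path and both types best-respond.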